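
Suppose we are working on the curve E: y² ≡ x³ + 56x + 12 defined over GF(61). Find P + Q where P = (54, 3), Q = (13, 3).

(54, 3) + (13, 3). λ = (3 - 3)/(13 - 54) ≡ 0/20 mod 61. 20⁻¹ ≡ 58 (mod 61) since 20·58 = 1160 ≡ 1, so λ ≡ 0.
  x = λ² - 54 - 13 = 0 - 67 ≡ 55; y = λ·(54 - 55) - 3 ≡ 58. → (55, 58)

(55, 58)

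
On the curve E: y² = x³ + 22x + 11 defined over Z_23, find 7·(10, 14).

Write P = (10, 14).
Repeated addition: build up to 7P.
2P: tangent at (10, 14): λ = (3·10² + 22)/(2·14) ≡ 0/5. 5⁻¹ ≡ 14 (mod 23), so λ ≡ 0·14 ≡ 0.
  x = λ² - 10 - 10 = 0 - 20 ≡ 3; y = λ·(10 - 3) - 14 ≡ 9. → (3, 9)
3P: (3, 9) + (10, 14). λ = (14 - 9)/(10 - 3) ≡ 5/7 mod 23. 7⁻¹ ≡ 10 (mod 23) since 7·10 = 70 ≡ 1, so λ ≡ 4.
  x = λ² - 3 - 10 = 16 - 13 ≡ 3; y = λ·(3 - 3) - 9 ≡ 14. → (3, 14)
4P: (3, 14) + (10, 14). λ = (14 - 14)/(10 - 3) ≡ 0/7 mod 23. 7⁻¹ ≡ 10 (mod 23), so λ ≡ 0.
  x = λ² - 3 - 10 = 0 - 13 ≡ 10; y = λ·(3 - 10) - 14 ≡ 9. → (10, 9)
5P: (10, 9) + (10, 14): same x and y₁ ≡ -y₂, so the sum is ∞.
6P: ∞ + (10, 14) = (10, 14) (identity).
7P: tangent at (10, 14): λ = (3·10² + 22)/(2·14) ≡ 0/5. 5⁻¹ ≡ 14 (mod 23), so λ ≡ 0·14 ≡ 0.
  x = λ² - 10 - 10 = 0 - 20 ≡ 3; y = λ·(10 - 3) - 14 ≡ 9. → (3, 9)

(3, 9)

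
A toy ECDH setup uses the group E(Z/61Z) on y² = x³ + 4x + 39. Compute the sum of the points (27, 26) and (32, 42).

(27, 26) + (32, 42). λ = (42 - 26)/(32 - 27) ≡ 16/5 mod 61. 5⁻¹ ≡ 49 (mod 61), so λ ≡ 52.
  x = λ² - 27 - 32 = 2704 - 59 ≡ 22; y = λ·(27 - 22) - 26 ≡ 51. → (22, 51)

(22, 51)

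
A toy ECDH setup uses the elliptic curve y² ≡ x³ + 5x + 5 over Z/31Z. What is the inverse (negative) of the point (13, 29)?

-(13, 29) = (13, -29 mod 31) = (13, 2).

(13, 2)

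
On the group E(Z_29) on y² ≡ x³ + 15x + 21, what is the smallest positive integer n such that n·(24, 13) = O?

2P: tangent at (24, 13): λ = (3·24² + 15)/(2·13) ≡ 3/26. 26⁻¹ ≡ 19 (mod 29), so λ ≡ 3·19 ≡ 28.
  x = λ² - 24 - 24 = 784 - 48 ≡ 11; y = λ·(24 - 11) - 13 ≡ 3. → (11, 3)
3P: (11, 3) + (24, 13). λ = (13 - 3)/(24 - 11) ≡ 10/13 mod 29. 13⁻¹ ≡ 9 (mod 29), so λ ≡ 3.
  x = λ² - 11 - 24 = 9 - 35 ≡ 3; y = λ·(11 - 3) - 3 ≡ 21. → (3, 21)
4P: (3, 21) + (24, 13). λ = (13 - 21)/(24 - 3) ≡ 21/21 mod 29. 21⁻¹ ≡ 18 (mod 29) since 21·18 = 378 ≡ 1, so λ ≡ 1.
  x = λ² - 3 - 24 = 1 - 27 ≡ 3; y = λ·(3 - 3) - 21 ≡ 8. → (3, 8)
5P: (3, 8) + (24, 13). λ = (13 - 8)/(24 - 3) ≡ 5/21 mod 29. 21⁻¹ ≡ 18 (mod 29) since 21·18 = 378 ≡ 1, so λ ≡ 3.
  x = λ² - 3 - 24 = 9 - 27 ≡ 11; y = λ·(3 - 11) - 8 ≡ 26. → (11, 26)
6P: (11, 26) + (24, 13). λ = (13 - 26)/(24 - 11) ≡ 16/13 mod 29. 13⁻¹ ≡ 9 (mod 29), so λ ≡ 28.
  x = λ² - 11 - 24 = 784 - 35 ≡ 24; y = λ·(11 - 24) - 26 ≡ 16. → (24, 16)
7P: (24, 16) + (24, 13): same x and y₁ ≡ -y₂, so the sum is O.
7P = O, so the order is 7.

7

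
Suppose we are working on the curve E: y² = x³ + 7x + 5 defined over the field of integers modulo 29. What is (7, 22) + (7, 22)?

(20, 5)

tangent at (7, 22): λ = (3·7² + 7)/(2·22) ≡ 9/15. 15⁻¹ ≡ 2 (mod 29) since 15·2 = 30 ≡ 1, so λ ≡ 9·2 ≡ 18.
  x = λ² - 7 - 7 = 324 - 14 ≡ 20; y = λ·(7 - 20) - 22 ≡ 5. → (20, 5)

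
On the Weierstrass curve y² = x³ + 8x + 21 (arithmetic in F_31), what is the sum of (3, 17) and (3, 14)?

O

The two points share x = 3 and their y-coordinates satisfy 17 + 14 ≡ 0 (mod 31), so they are inverses. Their sum is 𝒪.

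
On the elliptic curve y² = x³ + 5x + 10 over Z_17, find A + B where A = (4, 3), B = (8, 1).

(1, 4)

(4, 3) + (8, 1). λ = (1 - 3)/(8 - 4) ≡ 15/4 mod 17. 4⁻¹ ≡ 13 (mod 17) since 4·13 = 52 ≡ 1, so λ ≡ 8.
  x = λ² - 4 - 8 = 64 - 12 ≡ 1; y = λ·(4 - 1) - 3 ≡ 4. → (1, 4)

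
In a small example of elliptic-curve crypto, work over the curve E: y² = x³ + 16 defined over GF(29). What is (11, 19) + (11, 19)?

tangent at (11, 19): λ = (3·11² + 0)/(2·19) ≡ 15/9. 9⁻¹ ≡ 13 (mod 29), so λ ≡ 15·13 ≡ 21.
  x = λ² - 11 - 11 = 441 - 22 ≡ 13; y = λ·(11 - 13) - 19 ≡ 26. → (13, 26)

(13, 26)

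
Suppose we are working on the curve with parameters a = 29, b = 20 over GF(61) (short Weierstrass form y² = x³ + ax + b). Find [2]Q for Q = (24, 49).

tangent at (24, 49): λ = (3·24² + 29)/(2·49) ≡ 49/37. 37⁻¹ ≡ 33 (mod 61), so λ ≡ 49·33 ≡ 31.
  x = λ² - 24 - 24 = 961 - 48 ≡ 59; y = λ·(24 - 59) - 49 ≡ 25. → (59, 25)

(59, 25)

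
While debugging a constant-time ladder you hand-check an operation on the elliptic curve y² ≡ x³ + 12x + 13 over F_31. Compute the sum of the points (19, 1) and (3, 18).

(19, 1) + (3, 18). λ = (18 - 1)/(3 - 19) ≡ 17/15 mod 31. 15⁻¹ ≡ 29 (mod 31) since 15·29 = 435 ≡ 1, so λ ≡ 28.
  x = λ² - 19 - 3 = 784 - 22 ≡ 18; y = λ·(19 - 18) - 1 ≡ 27. → (18, 27)

(18, 27)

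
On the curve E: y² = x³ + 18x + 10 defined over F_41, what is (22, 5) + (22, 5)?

tangent at (22, 5): λ = (3·22² + 18)/(2·5) ≡ 35/10. 10⁻¹ ≡ 37 (mod 41), so λ ≡ 35·37 ≡ 24.
  x = λ² - 22 - 22 = 576 - 44 ≡ 40; y = λ·(22 - 40) - 5 ≡ 14. → (40, 14)

(40, 14)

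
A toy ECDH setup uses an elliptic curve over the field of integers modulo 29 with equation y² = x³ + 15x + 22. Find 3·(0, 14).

Write Q = (0, 14).
Repeated addition: build up to 3Q.
2Q: tangent at (0, 14): λ = (3·0² + 15)/(2·14) ≡ 15/28. 28⁻¹ ≡ 28 (mod 29), so λ ≡ 15·28 ≡ 14.
  x = λ² - 0 - 0 = 196 - 0 ≡ 22; y = λ·(0 - 22) - 14 ≡ 26. → (22, 26)
3Q: (22, 26) + (0, 14). λ = (14 - 26)/(0 - 22) ≡ 17/7 mod 29. 7⁻¹ ≡ 25 (mod 29), so λ ≡ 19.
  x = λ² - 22 - 0 = 361 - 22 ≡ 20; y = λ·(22 - 20) - 26 ≡ 12. → (20, 12)

(20, 12)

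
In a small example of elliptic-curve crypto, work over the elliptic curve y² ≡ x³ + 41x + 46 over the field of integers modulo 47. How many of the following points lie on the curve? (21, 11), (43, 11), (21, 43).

1

(21, 11): 11² ≡ 27, rhs ≡ 16 → off.
(43, 11): 11² ≡ 27, rhs ≡ 6 → off.
(21, 43): 43² ≡ 16, rhs ≡ 16 → on.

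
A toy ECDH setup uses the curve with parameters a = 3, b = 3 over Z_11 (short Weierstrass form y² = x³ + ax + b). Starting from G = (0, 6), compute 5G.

Double-and-add on 5 = (101)₂. Start with G = (0, 6) for the leading 1-bit.
double: tangent at (0, 6): λ = (3·0² + 3)/(2·6) ≡ 3/1. 1⁻¹ ≡ 1 (mod 11) since 1·1 = 1 ≡ 1, so λ ≡ 3·1 ≡ 3.
  x = λ² - 0 - 0 = 9 - 0 ≡ 9; y = λ·(0 - 9) - 6 ≡ 0. → (9, 0)
double: (9, 0) + (9, 0): same x and y₁ ≡ -y₂, so the sum is O.
add G: O + (0, 6) = (0, 6) (identity).

(0, 6)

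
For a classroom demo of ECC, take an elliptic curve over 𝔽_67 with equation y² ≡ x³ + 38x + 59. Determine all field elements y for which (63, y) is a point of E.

none

x³ + 38x + 59 = 252500 ≡ 44 (mod 67).
44 is a non-residue mod 67; no y exists.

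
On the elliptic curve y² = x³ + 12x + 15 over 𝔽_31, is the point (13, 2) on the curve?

y² = 2² ≡ 4; x³ + 12x + 15 = 2368 ≡ 12 (mod 31). 4 ≠ 12.

no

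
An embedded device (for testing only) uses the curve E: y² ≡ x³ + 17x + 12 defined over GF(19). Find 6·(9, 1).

Write Q = (9, 1).
Repeated addition: build up to 6Q.
2Q: tangent at (9, 1): λ = (3·9² + 17)/(2·1) ≡ 13/2. 2⁻¹ ≡ 10 (mod 19), so λ ≡ 13·10 ≡ 16.
  x = λ² - 9 - 9 = 256 - 18 ≡ 10; y = λ·(9 - 10) - 1 ≡ 2. → (10, 2)
3Q: (10, 2) + (9, 1). λ = (1 - 2)/(9 - 10) ≡ 18/18 mod 19. 18⁻¹ ≡ 18 (mod 19), so λ ≡ 1.
  x = λ² - 10 - 9 = 1 - 19 ≡ 1; y = λ·(10 - 1) - 2 ≡ 7. → (1, 7)
4Q: (1, 7) + (9, 1). λ = (1 - 7)/(9 - 1) ≡ 13/8 mod 19. 8⁻¹ ≡ 12 (mod 19), so λ ≡ 4.
  x = λ² - 1 - 9 = 16 - 10 ≡ 6; y = λ·(1 - 6) - 7 ≡ 11. → (6, 11)
5Q: (6, 11) + (9, 1). λ = (1 - 11)/(9 - 6) ≡ 9/3 mod 19. 3⁻¹ ≡ 13 (mod 19) since 3·13 = 39 ≡ 1, so λ ≡ 3.
  x = λ² - 6 - 9 = 9 - 15 ≡ 13; y = λ·(6 - 13) - 11 ≡ 6. → (13, 6)
6Q: (13, 6) + (9, 1). λ = (1 - 6)/(9 - 13) ≡ 14/15 mod 19. 15⁻¹ ≡ 14 (mod 19), so λ ≡ 6.
  x = λ² - 13 - 9 = 36 - 22 ≡ 14; y = λ·(13 - 14) - 6 ≡ 7. → (14, 7)

(14, 7)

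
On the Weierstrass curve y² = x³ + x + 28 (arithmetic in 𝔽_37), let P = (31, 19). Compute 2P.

tangent at (31, 19): λ = (3·31² + 1)/(2·19) ≡ 35/1. 1⁻¹ ≡ 1 (mod 37) since 1·1 = 1 ≡ 1, so λ ≡ 35·1 ≡ 35.
  x = λ² - 31 - 31 = 1225 - 62 ≡ 16; y = λ·(31 - 16) - 19 ≡ 25. → (16, 25)

(16, 25)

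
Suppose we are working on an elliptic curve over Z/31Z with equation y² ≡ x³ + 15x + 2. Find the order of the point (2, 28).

5

2P: tangent at (2, 28): λ = (3·2² + 15)/(2·28) ≡ 27/25. 25⁻¹ ≡ 5 (mod 31), so λ ≡ 27·5 ≡ 11.
  x = λ² - 2 - 2 = 121 - 4 ≡ 24; y = λ·(2 - 24) - 28 ≡ 9. → (24, 9)
3P: (24, 9) + (2, 28). λ = (28 - 9)/(2 - 24) ≡ 19/9 mod 31. 9⁻¹ ≡ 7 (mod 31), so λ ≡ 9.
  x = λ² - 24 - 2 = 81 - 26 ≡ 24; y = λ·(24 - 24) - 9 ≡ 22. → (24, 22)
4P: (24, 22) + (2, 28). λ = (28 - 22)/(2 - 24) ≡ 6/9 mod 31. 9⁻¹ ≡ 7 (mod 31), so λ ≡ 11.
  x = λ² - 24 - 2 = 121 - 26 ≡ 2; y = λ·(24 - 2) - 22 ≡ 3. → (2, 3)
5P: (2, 3) + (2, 28): same x and y₁ ≡ -y₂, so the sum is 𝒪.
5P = 𝒪, so the order is 5.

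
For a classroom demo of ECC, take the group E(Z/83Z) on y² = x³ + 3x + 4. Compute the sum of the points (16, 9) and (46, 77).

(16, 9) + (46, 77). λ = (77 - 9)/(46 - 16) ≡ 68/30 mod 83. 30⁻¹ ≡ 36 (mod 83) since 30·36 = 1080 ≡ 1, so λ ≡ 41.
  x = λ² - 16 - 46 = 1681 - 62 ≡ 42; y = λ·(16 - 42) - 9 ≡ 4. → (42, 4)

(42, 4)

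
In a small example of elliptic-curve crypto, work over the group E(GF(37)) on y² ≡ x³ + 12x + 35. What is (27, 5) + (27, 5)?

(27, 32)

tangent at (27, 5): λ = (3·27² + 12)/(2·5) ≡ 16/10. 10⁻¹ ≡ 26 (mod 37) since 10·26 = 260 ≡ 1, so λ ≡ 16·26 ≡ 9.
  x = λ² - 27 - 27 = 81 - 54 ≡ 27; y = λ·(27 - 27) - 5 ≡ 32. → (27, 32)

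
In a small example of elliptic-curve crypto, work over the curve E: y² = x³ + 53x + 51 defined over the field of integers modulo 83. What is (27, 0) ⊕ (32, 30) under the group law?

(60, 51)

(27, 0) + (32, 30). λ = (30 - 0)/(32 - 27) ≡ 30/5 mod 83. 5⁻¹ ≡ 50 (mod 83) since 5·50 = 250 ≡ 1, so λ ≡ 6.
  x = λ² - 27 - 32 = 36 - 59 ≡ 60; y = λ·(27 - 60) - 0 ≡ 51. → (60, 51)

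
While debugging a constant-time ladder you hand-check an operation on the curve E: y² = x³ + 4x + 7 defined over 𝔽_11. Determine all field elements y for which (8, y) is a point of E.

x³ + 4x + 7 = 551 ≡ 1 (mod 11).
Square roots of 1 mod 11: 1 and 10 (since 1² = 1 ≡ 1).

1, 10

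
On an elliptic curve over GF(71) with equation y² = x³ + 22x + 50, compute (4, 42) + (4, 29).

The two points share x = 4 and their y-coordinates satisfy 42 + 29 ≡ 0 (mod 71), so they are inverses. Their sum is ∞.

O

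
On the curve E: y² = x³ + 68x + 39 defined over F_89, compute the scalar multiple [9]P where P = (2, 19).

(56, 67)

Double-and-add on 9 = (1001)₂. Start with P = (2, 19) for the leading 1-bit.
double: tangent at (2, 19): λ = (3·2² + 68)/(2·19) ≡ 80/38. 38⁻¹ ≡ 82 (mod 89), so λ ≡ 80·82 ≡ 63.
  x = λ² - 2 - 2 = 3969 - 4 ≡ 49; y = λ·(2 - 49) - 19 ≡ 46. → (49, 46)
double: tangent at (49, 46): λ = (3·49² + 68)/(2·46) ≡ 62/3. 3⁻¹ ≡ 30 (mod 89) since 3·30 = 90 ≡ 1, so λ ≡ 62·30 ≡ 80.
  x = λ² - 49 - 49 = 6400 - 98 ≡ 72; y = λ·(49 - 72) - 46 ≡ 72. → (72, 72)
double: tangent at (72, 72): λ = (3·72² + 68)/(2·72) ≡ 45/55. 55⁻¹ ≡ 34 (mod 89), so λ ≡ 45·34 ≡ 17.
  x = λ² - 72 - 72 = 289 - 144 ≡ 56; y = λ·(72 - 56) - 72 ≡ 22. → (56, 22)
add P: (56, 22) + (2, 19). λ = (19 - 22)/(2 - 56) ≡ 86/35 mod 89. 35⁻¹ ≡ 28 (mod 89) since 35·28 = 980 ≡ 1, so λ ≡ 5.
  x = λ² - 56 - 2 = 25 - 58 ≡ 56; y = λ·(56 - 56) - 22 ≡ 67. → (56, 67)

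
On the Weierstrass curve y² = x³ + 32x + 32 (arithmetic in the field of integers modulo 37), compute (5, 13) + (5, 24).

O

The two points share x = 5 and their y-coordinates satisfy 13 + 24 ≡ 0 (mod 37), so they are inverses. Their sum is ∞.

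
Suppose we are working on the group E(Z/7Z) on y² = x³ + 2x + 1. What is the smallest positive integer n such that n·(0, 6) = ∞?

5

2P: tangent at (0, 6): λ = (3·0² + 2)/(2·6) ≡ 2/5. 5⁻¹ ≡ 3 (mod 7), so λ ≡ 2·3 ≡ 6.
  x = λ² - 0 - 0 = 36 - 0 ≡ 1; y = λ·(0 - 1) - 6 ≡ 2. → (1, 2)
3P: (1, 2) + (0, 6). λ = (6 - 2)/(0 - 1) ≡ 4/6 mod 7. 6⁻¹ ≡ 6 (mod 7) since 6·6 = 36 ≡ 1, so λ ≡ 3.
  x = λ² - 1 - 0 = 9 - 1 ≡ 1; y = λ·(1 - 1) - 2 ≡ 5. → (1, 5)
4P: (1, 5) + (0, 6). λ = (6 - 5)/(0 - 1) ≡ 1/6 mod 7. 6⁻¹ ≡ 6 (mod 7), so λ ≡ 6.
  x = λ² - 1 - 0 = 36 - 1 ≡ 0; y = λ·(1 - 0) - 5 ≡ 1. → (0, 1)
5P: (0, 1) + (0, 6): same x and y₁ ≡ -y₂, so the sum is ∞.
5P = ∞, so the order is 5.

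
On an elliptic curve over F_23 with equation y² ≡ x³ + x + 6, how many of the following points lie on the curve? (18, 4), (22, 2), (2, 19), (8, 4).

(18, 4): 4² ≡ 16, rhs ≡ 14 → off.
(22, 2): 2² ≡ 4, rhs ≡ 4 → on.
(2, 19): 19² ≡ 16, rhs ≡ 16 → on.
(8, 4): 4² ≡ 16, rhs ≡ 20 → off.

2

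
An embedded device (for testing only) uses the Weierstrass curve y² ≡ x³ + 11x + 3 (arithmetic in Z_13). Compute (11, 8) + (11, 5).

The two points share x = 11 and their y-coordinates satisfy 8 + 5 ≡ 0 (mod 13), so they are inverses. Their sum is O.

O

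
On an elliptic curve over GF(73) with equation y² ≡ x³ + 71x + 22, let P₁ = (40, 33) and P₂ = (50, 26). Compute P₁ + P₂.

(47, 23)

(40, 33) + (50, 26). λ = (26 - 33)/(50 - 40) ≡ 66/10 mod 73. 10⁻¹ ≡ 22 (mod 73), so λ ≡ 65.
  x = λ² - 40 - 50 = 4225 - 90 ≡ 47; y = λ·(40 - 47) - 33 ≡ 23. → (47, 23)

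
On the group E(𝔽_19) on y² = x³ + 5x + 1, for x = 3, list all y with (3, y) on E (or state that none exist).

9, 10

x³ + 5x + 1 = 43 ≡ 5 (mod 19).
Square roots of 5 mod 19: 9 and 10 (since 9² = 81 ≡ 5).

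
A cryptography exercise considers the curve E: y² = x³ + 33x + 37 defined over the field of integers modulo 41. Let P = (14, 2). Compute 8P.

Repeated addition: build up to 8P.
2P: tangent at (14, 2): λ = (3·14² + 33)/(2·2) ≡ 6/4. 4⁻¹ ≡ 31 (mod 41), so λ ≡ 6·31 ≡ 22.
  x = λ² - 14 - 14 = 484 - 28 ≡ 5; y = λ·(14 - 5) - 2 ≡ 32. → (5, 32)
3P: (5, 32) + (14, 2). λ = (2 - 32)/(14 - 5) ≡ 11/9 mod 41. 9⁻¹ ≡ 32 (mod 41) since 9·32 = 288 ≡ 1, so λ ≡ 24.
  x = λ² - 5 - 14 = 576 - 19 ≡ 24; y = λ·(5 - 24) - 32 ≡ 4. → (24, 4)
4P: (24, 4) + (14, 2). λ = (2 - 4)/(14 - 24) ≡ 39/31 mod 41. 31⁻¹ ≡ 4 (mod 41), so λ ≡ 33.
  x = λ² - 24 - 14 = 1089 - 38 ≡ 26; y = λ·(24 - 26) - 4 ≡ 12. → (26, 12)
5P: (26, 12) + (14, 2). λ = (2 - 12)/(14 - 26) ≡ 31/29 mod 41. 29⁻¹ ≡ 17 (mod 41) since 29·17 = 493 ≡ 1, so λ ≡ 35.
  x = λ² - 26 - 14 = 1225 - 40 ≡ 37; y = λ·(26 - 37) - 12 ≡ 13. → (37, 13)
6P: (37, 13) + (14, 2). λ = (2 - 13)/(14 - 37) ≡ 30/18 mod 41. 18⁻¹ ≡ 16 (mod 41), so λ ≡ 29.
  x = λ² - 37 - 14 = 841 - 51 ≡ 11; y = λ·(37 - 11) - 13 ≡ 3. → (11, 3)
7P: (11, 3) + (14, 2). λ = (2 - 3)/(14 - 11) ≡ 40/3 mod 41. 3⁻¹ ≡ 14 (mod 41), so λ ≡ 27.
  x = λ² - 11 - 14 = 729 - 25 ≡ 7; y = λ·(11 - 7) - 3 ≡ 23. → (7, 23)
8P: (7, 23) + (14, 2). λ = (2 - 23)/(14 - 7) ≡ 20/7 mod 41. 7⁻¹ ≡ 6 (mod 41) since 7·6 = 42 ≡ 1, so λ ≡ 38.
  x = λ² - 7 - 14 = 1444 - 21 ≡ 29; y = λ·(7 - 29) - 23 ≡ 2. → (29, 2)

(29, 2)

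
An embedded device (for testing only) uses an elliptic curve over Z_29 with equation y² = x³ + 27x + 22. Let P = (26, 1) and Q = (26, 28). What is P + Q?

O

The two points share x = 26 and their y-coordinates satisfy 1 + 28 ≡ 0 (mod 29), so they are inverses. Their sum is 𝒪.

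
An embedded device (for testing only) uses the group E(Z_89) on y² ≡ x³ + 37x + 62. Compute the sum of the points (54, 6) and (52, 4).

(73, 64)

(54, 6) + (52, 4). λ = (4 - 6)/(52 - 54) ≡ 87/87 mod 89. 87⁻¹ ≡ 44 (mod 89), so λ ≡ 1.
  x = λ² - 54 - 52 = 1 - 106 ≡ 73; y = λ·(54 - 73) - 6 ≡ 64. → (73, 64)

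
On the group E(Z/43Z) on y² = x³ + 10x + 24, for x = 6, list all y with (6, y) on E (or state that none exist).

none

x³ + 10x + 24 = 300 ≡ 42 (mod 43).
42 is a non-residue mod 43; no y exists.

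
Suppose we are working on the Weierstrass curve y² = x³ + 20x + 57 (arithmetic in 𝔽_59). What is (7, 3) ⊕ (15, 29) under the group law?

(7, 3) + (15, 29). λ = (29 - 3)/(15 - 7) ≡ 26/8 mod 59. 8⁻¹ ≡ 37 (mod 59) since 8·37 = 296 ≡ 1, so λ ≡ 18.
  x = λ² - 7 - 15 = 324 - 22 ≡ 7; y = λ·(7 - 7) - 3 ≡ 56. → (7, 56)

(7, 56)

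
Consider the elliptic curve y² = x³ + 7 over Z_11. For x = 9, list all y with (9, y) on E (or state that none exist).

none

x³ + 0x + 7 = 736 ≡ 10 (mod 11).
10 is a non-residue mod 11; no y exists.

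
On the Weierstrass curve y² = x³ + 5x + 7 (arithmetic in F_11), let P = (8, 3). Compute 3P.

(5, 5)

Repeated addition: build up to 3P.
2P: tangent at (8, 3): λ = (3·8² + 5)/(2·3) ≡ 10/6. 6⁻¹ ≡ 2 (mod 11) since 6·2 = 12 ≡ 1, so λ ≡ 10·2 ≡ 9.
  x = λ² - 8 - 8 = 81 - 16 ≡ 10; y = λ·(8 - 10) - 3 ≡ 1. → (10, 1)
3P: (10, 1) + (8, 3). λ = (3 - 1)/(8 - 10) ≡ 2/9 mod 11. 9⁻¹ ≡ 5 (mod 11), so λ ≡ 10.
  x = λ² - 10 - 8 = 100 - 18 ≡ 5; y = λ·(10 - 5) - 1 ≡ 5. → (5, 5)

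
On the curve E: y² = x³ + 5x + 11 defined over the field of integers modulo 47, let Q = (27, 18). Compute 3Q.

Repeated addition: build up to 3Q.
2Q: tangent at (27, 18): λ = (3·27² + 5)/(2·18) ≡ 30/36. 36⁻¹ ≡ 17 (mod 47), so λ ≡ 30·17 ≡ 40.
  x = λ² - 27 - 27 = 1600 - 54 ≡ 42; y = λ·(27 - 42) - 18 ≡ 40. → (42, 40)
3Q: (42, 40) + (27, 18). λ = (18 - 40)/(27 - 42) ≡ 25/32 mod 47. 32⁻¹ ≡ 25 (mod 47), so λ ≡ 14.
  x = λ² - 42 - 27 = 196 - 69 ≡ 33; y = λ·(42 - 33) - 40 ≡ 39. → (33, 39)

(33, 39)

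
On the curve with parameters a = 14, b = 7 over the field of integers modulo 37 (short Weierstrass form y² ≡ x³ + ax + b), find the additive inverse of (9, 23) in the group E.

-(9, 23) = (9, -23 mod 37) = (9, 14).

(9, 14)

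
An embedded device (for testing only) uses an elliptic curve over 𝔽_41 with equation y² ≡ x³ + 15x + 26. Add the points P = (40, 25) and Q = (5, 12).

(36, 21)

(40, 25) + (5, 12). λ = (12 - 25)/(5 - 40) ≡ 28/6 mod 41. 6⁻¹ ≡ 7 (mod 41) since 6·7 = 42 ≡ 1, so λ ≡ 32.
  x = λ² - 40 - 5 = 1024 - 45 ≡ 36; y = λ·(40 - 36) - 25 ≡ 21. → (36, 21)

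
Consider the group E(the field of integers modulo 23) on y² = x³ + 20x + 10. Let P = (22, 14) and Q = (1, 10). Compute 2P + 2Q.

First 2P:
Repeated addition: build up to 2P.
2P: tangent at (22, 14): λ = (3·22² + 20)/(2·14) ≡ 0/5. 5⁻¹ ≡ 14 (mod 23), so λ ≡ 0·14 ≡ 0.
  x = λ² - 22 - 22 = 0 - 44 ≡ 2; y = λ·(22 - 2) - 14 ≡ 9. → (2, 9)
2P = (2, 9).
Next 2Q:
Repeated addition: build up to 2Q.
2Q: tangent at (1, 10): λ = (3·1² + 20)/(2·10) ≡ 0/20. 20⁻¹ ≡ 15 (mod 23) since 20·15 = 300 ≡ 1, so λ ≡ 0·15 ≡ 0.
  x = λ² - 1 - 1 = 0 - 2 ≡ 21; y = λ·(1 - 21) - 10 ≡ 13. → (21, 13)
2Q = (21, 13).
Finally 2P + 2Q:
(2, 9) + (21, 13). λ = (13 - 9)/(21 - 2) ≡ 4/19 mod 23. 19⁻¹ ≡ 17 (mod 23), so λ ≡ 22.
  x = λ² - 2 - 21 = 484 - 23 ≡ 1; y = λ·(2 - 1) - 9 ≡ 13. → (1, 13)

(1, 13)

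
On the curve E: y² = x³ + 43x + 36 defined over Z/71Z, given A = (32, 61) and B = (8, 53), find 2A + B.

(50, 66)

First 2A:
Repeated addition: build up to 2A.
2A: tangent at (32, 61): λ = (3·32² + 43)/(2·61) ≡ 62/51. 51⁻¹ ≡ 39 (mod 71), so λ ≡ 62·39 ≡ 4.
  x = λ² - 32 - 32 = 16 - 64 ≡ 23; y = λ·(32 - 23) - 61 ≡ 46. → (23, 46)
2A = (23, 46).
Finally 2A + B:
(23, 46) + (8, 53). λ = (53 - 46)/(8 - 23) ≡ 7/56 mod 71. 56⁻¹ ≡ 52 (mod 71), so λ ≡ 9.
  x = λ² - 23 - 8 = 81 - 31 ≡ 50; y = λ·(23 - 50) - 46 ≡ 66. → (50, 66)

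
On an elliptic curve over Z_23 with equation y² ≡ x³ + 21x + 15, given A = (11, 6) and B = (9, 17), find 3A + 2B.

(6, 14)

First 3A:
Repeated addition: build up to 3A.
2A: tangent at (11, 6): λ = (3·11² + 21)/(2·6) ≡ 16/12. 12⁻¹ ≡ 2 (mod 23), so λ ≡ 16·2 ≡ 9.
  x = λ² - 11 - 11 = 81 - 22 ≡ 13; y = λ·(11 - 13) - 6 ≡ 22. → (13, 22)
3A: (13, 22) + (11, 6). λ = (6 - 22)/(11 - 13) ≡ 7/21 mod 23. 21⁻¹ ≡ 11 (mod 23), so λ ≡ 8.
  x = λ² - 13 - 11 = 64 - 24 ≡ 17; y = λ·(13 - 17) - 22 ≡ 15. → (17, 15)
3A = (17, 15).
Next 2B:
Repeated addition: build up to 2B.
2B: tangent at (9, 17): λ = (3·9² + 21)/(2·17) ≡ 11/11. 11⁻¹ ≡ 21 (mod 23), so λ ≡ 11·21 ≡ 1.
  x = λ² - 9 - 9 = 1 - 18 ≡ 6; y = λ·(9 - 6) - 17 ≡ 9. → (6, 9)
2B = (6, 9).
Finally 3A + 2B:
(17, 15) + (6, 9). λ = (9 - 15)/(6 - 17) ≡ 17/12 mod 23. 12⁻¹ ≡ 2 (mod 23) since 12·2 = 24 ≡ 1, so λ ≡ 11.
  x = λ² - 17 - 6 = 121 - 23 ≡ 6; y = λ·(17 - 6) - 15 ≡ 14. → (6, 14)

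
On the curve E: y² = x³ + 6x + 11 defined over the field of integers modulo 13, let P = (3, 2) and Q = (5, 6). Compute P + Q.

(3, 2) + (5, 6). λ = (6 - 2)/(5 - 3) ≡ 4/2 mod 13. 2⁻¹ ≡ 7 (mod 13), so λ ≡ 2.
  x = λ² - 3 - 5 = 4 - 8 ≡ 9; y = λ·(3 - 9) - 2 ≡ 12. → (9, 12)

(9, 12)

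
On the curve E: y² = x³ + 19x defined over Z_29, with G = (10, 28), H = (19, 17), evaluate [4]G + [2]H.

(25, 11)

First 4G:
Double-and-add on 4 = (100)₂. Start with G = (10, 28) for the leading 1-bit.
double: tangent at (10, 28): λ = (3·10² + 19)/(2·28) ≡ 0/27. 27⁻¹ ≡ 14 (mod 29), so λ ≡ 0·14 ≡ 0.
  x = λ² - 10 - 10 = 0 - 20 ≡ 9; y = λ·(10 - 9) - 28 ≡ 1. → (9, 1)
double: tangent at (9, 1): λ = (3·9² + 19)/(2·1) ≡ 1/2. 2⁻¹ ≡ 15 (mod 29), so λ ≡ 1·15 ≡ 15.
  x = λ² - 9 - 9 = 225 - 18 ≡ 4; y = λ·(9 - 4) - 1 ≡ 16. → (4, 16)
4G = (4, 16).
Next 2H:
Repeated addition: build up to 2H.
2H: tangent at (19, 17): λ = (3·19² + 19)/(2·17) ≡ 0/5. 5⁻¹ ≡ 6 (mod 29), so λ ≡ 0·6 ≡ 0.
  x = λ² - 19 - 19 = 0 - 38 ≡ 20; y = λ·(19 - 20) - 17 ≡ 12. → (20, 12)
2H = (20, 12).
Finally 4G + 2H:
(4, 16) + (20, 12). λ = (12 - 16)/(20 - 4) ≡ 25/16 mod 29. 16⁻¹ ≡ 20 (mod 29) since 16·20 = 320 ≡ 1, so λ ≡ 7.
  x = λ² - 4 - 20 = 49 - 24 ≡ 25; y = λ·(4 - 25) - 16 ≡ 11. → (25, 11)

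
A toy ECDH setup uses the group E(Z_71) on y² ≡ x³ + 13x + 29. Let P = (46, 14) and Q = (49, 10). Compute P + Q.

(46, 14) + (49, 10). λ = (10 - 14)/(49 - 46) ≡ 67/3 mod 71. 3⁻¹ ≡ 24 (mod 71), so λ ≡ 46.
  x = λ² - 46 - 49 = 2116 - 95 ≡ 33; y = λ·(46 - 33) - 14 ≡ 16. → (33, 16)

(33, 16)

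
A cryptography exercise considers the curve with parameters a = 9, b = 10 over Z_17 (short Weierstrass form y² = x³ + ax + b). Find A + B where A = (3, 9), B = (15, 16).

(3, 8)

(3, 9) + (15, 16). λ = (16 - 9)/(15 - 3) ≡ 7/12 mod 17. 12⁻¹ ≡ 10 (mod 17) since 12·10 = 120 ≡ 1, so λ ≡ 2.
  x = λ² - 3 - 15 = 4 - 18 ≡ 3; y = λ·(3 - 3) - 9 ≡ 8. → (3, 8)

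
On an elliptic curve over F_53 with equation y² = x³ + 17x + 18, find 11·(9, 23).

Write G = (9, 23).
Double-and-add on 11 = (1011)₂. Start with G = (9, 23) for the leading 1-bit.
double: tangent at (9, 23): λ = (3·9² + 17)/(2·23) ≡ 48/46. 46⁻¹ ≡ 15 (mod 53), so λ ≡ 48·15 ≡ 31.
  x = λ² - 9 - 9 = 961 - 18 ≡ 42; y = λ·(9 - 42) - 23 ≡ 14. → (42, 14)
double: tangent at (42, 14): λ = (3·42² + 17)/(2·14) ≡ 9/28. 28⁻¹ ≡ 36 (mod 53) since 28·36 = 1008 ≡ 1, so λ ≡ 9·36 ≡ 6.
  x = λ² - 42 - 42 = 36 - 84 ≡ 5; y = λ·(42 - 5) - 14 ≡ 49. → (5, 49)
add G: (5, 49) + (9, 23). λ = (23 - 49)/(9 - 5) ≡ 27/4 mod 53. 4⁻¹ ≡ 40 (mod 53), so λ ≡ 20.
  x = λ² - 5 - 9 = 400 - 14 ≡ 15; y = λ·(5 - 15) - 49 ≡ 16. → (15, 16)
double: tangent at (15, 16): λ = (3·15² + 17)/(2·16) ≡ 3/32. 32⁻¹ ≡ 5 (mod 53) since 32·5 = 160 ≡ 1, so λ ≡ 3·5 ≡ 15.
  x = λ² - 15 - 15 = 225 - 30 ≡ 36; y = λ·(15 - 36) - 16 ≡ 40. → (36, 40)
add G: (36, 40) + (9, 23). λ = (23 - 40)/(9 - 36) ≡ 36/26 mod 53. 26⁻¹ ≡ 51 (mod 53) since 26·51 = 1326 ≡ 1, so λ ≡ 34.
  x = λ² - 36 - 9 = 1156 - 45 ≡ 51; y = λ·(36 - 51) - 40 ≡ 33. → (51, 33)

(51, 33)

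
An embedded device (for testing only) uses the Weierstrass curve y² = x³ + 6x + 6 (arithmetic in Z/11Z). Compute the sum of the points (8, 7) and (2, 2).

(2, 9)

(8, 7) + (2, 2). λ = (2 - 7)/(2 - 8) ≡ 6/5 mod 11. 5⁻¹ ≡ 9 (mod 11) since 5·9 = 45 ≡ 1, so λ ≡ 10.
  x = λ² - 8 - 2 = 100 - 10 ≡ 2; y = λ·(8 - 2) - 7 ≡ 9. → (2, 9)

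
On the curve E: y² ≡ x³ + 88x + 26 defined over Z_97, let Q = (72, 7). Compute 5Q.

Double-and-add on 5 = (101)₂. Start with Q = (72, 7) for the leading 1-bit.
double: tangent at (72, 7): λ = (3·72² + 88)/(2·7) ≡ 23/14. 14⁻¹ ≡ 7 (mod 97) since 14·7 = 98 ≡ 1, so λ ≡ 23·7 ≡ 64.
  x = λ² - 72 - 72 = 4096 - 144 ≡ 72; y = λ·(72 - 72) - 7 ≡ 90. → (72, 90)
double: tangent at (72, 90): λ = (3·72² + 88)/(2·90) ≡ 23/83. 83⁻¹ ≡ 90 (mod 97) since 83·90 = 7470 ≡ 1, so λ ≡ 23·90 ≡ 33.
  x = λ² - 72 - 72 = 1089 - 144 ≡ 72; y = λ·(72 - 72) - 90 ≡ 7. → (72, 7)
add Q: tangent at (72, 7): λ = (3·72² + 88)/(2·7) ≡ 23/14. 14⁻¹ ≡ 7 (mod 97), so λ ≡ 23·7 ≡ 64.
  x = λ² - 72 - 72 = 4096 - 144 ≡ 72; y = λ·(72 - 72) - 7 ≡ 90. → (72, 90)

(72, 90)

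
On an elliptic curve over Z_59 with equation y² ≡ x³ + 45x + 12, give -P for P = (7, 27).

(7, 32)

-(7, 27) = (7, -27 mod 59) = (7, 32).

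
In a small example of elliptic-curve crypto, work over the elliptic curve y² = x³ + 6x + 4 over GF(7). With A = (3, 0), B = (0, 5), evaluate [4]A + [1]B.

First 4A:
Repeated addition: build up to 4A.
2A: (3, 0) + (3, 0): same x and y₁ ≡ -y₂, so the sum is ∞.
3A: ∞ + (3, 0) = (3, 0) (identity).
4A: (3, 0) + (3, 0): same x and y₁ ≡ -y₂, so the sum is ∞.
4A = ∞.
Finally 4A + B:
∞ + (0, 5) = (0, 5) (identity).

(0, 5)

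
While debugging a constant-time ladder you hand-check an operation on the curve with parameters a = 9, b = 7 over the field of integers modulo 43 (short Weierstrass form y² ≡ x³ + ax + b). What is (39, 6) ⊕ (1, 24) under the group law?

(28, 25)

(39, 6) + (1, 24). λ = (24 - 6)/(1 - 39) ≡ 18/5 mod 43. 5⁻¹ ≡ 26 (mod 43), so λ ≡ 38.
  x = λ² - 39 - 1 = 1444 - 40 ≡ 28; y = λ·(39 - 28) - 6 ≡ 25. → (28, 25)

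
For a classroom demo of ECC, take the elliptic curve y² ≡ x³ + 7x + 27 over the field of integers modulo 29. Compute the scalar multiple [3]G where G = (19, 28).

(7, 19)

Repeated addition: build up to 3G.
2G: tangent at (19, 28): λ = (3·19² + 7)/(2·28) ≡ 17/27. 27⁻¹ ≡ 14 (mod 29), so λ ≡ 17·14 ≡ 6.
  x = λ² - 19 - 19 = 36 - 38 ≡ 27; y = λ·(19 - 27) - 28 ≡ 11. → (27, 11)
3G: (27, 11) + (19, 28). λ = (28 - 11)/(19 - 27) ≡ 17/21 mod 29. 21⁻¹ ≡ 18 (mod 29), so λ ≡ 16.
  x = λ² - 27 - 19 = 256 - 46 ≡ 7; y = λ·(27 - 7) - 11 ≡ 19. → (7, 19)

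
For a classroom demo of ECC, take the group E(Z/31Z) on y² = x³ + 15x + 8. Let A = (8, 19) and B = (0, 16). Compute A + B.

(12, 26)

(8, 19) + (0, 16). λ = (16 - 19)/(0 - 8) ≡ 28/23 mod 31. 23⁻¹ ≡ 27 (mod 31) since 23·27 = 621 ≡ 1, so λ ≡ 12.
  x = λ² - 8 - 0 = 144 - 8 ≡ 12; y = λ·(8 - 12) - 19 ≡ 26. → (12, 26)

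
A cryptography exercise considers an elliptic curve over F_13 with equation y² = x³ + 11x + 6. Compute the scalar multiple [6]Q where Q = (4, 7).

Repeated addition: build up to 6Q.
2Q: tangent at (4, 7): λ = (3·4² + 11)/(2·7) ≡ 7/1. 1⁻¹ ≡ 1 (mod 13), so λ ≡ 7·1 ≡ 7.
  x = λ² - 4 - 4 = 49 - 8 ≡ 2; y = λ·(4 - 2) - 7 ≡ 7. → (2, 7)
3Q: (2, 7) + (4, 7). λ = (7 - 7)/(4 - 2) ≡ 0/2 mod 13. 2⁻¹ ≡ 7 (mod 13) since 2·7 = 14 ≡ 1, so λ ≡ 0.
  x = λ² - 2 - 4 = 0 - 6 ≡ 7; y = λ·(2 - 7) - 7 ≡ 6. → (7, 6)
4Q: (7, 6) + (4, 7). λ = (7 - 6)/(4 - 7) ≡ 1/10 mod 13. 10⁻¹ ≡ 4 (mod 13), so λ ≡ 4.
  x = λ² - 7 - 4 = 16 - 11 ≡ 5; y = λ·(7 - 5) - 6 ≡ 2. → (5, 2)
5Q: (5, 2) + (4, 7). λ = (7 - 2)/(4 - 5) ≡ 5/12 mod 13. 12⁻¹ ≡ 12 (mod 13) since 12·12 = 144 ≡ 1, so λ ≡ 8.
  x = λ² - 5 - 4 = 64 - 9 ≡ 3; y = λ·(5 - 3) - 2 ≡ 1. → (3, 1)
6Q: (3, 1) + (4, 7). λ = (7 - 1)/(4 - 3) ≡ 6/1 mod 13. 1⁻¹ ≡ 1 (mod 13), so λ ≡ 6.
  x = λ² - 3 - 4 = 36 - 7 ≡ 3; y = λ·(3 - 3) - 1 ≡ 12. → (3, 12)

(3, 12)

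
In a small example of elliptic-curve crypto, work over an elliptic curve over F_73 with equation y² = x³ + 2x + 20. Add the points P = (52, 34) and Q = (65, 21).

(30, 17)

(52, 34) + (65, 21). λ = (21 - 34)/(65 - 52) ≡ 60/13 mod 73. 13⁻¹ ≡ 45 (mod 73), so λ ≡ 72.
  x = λ² - 52 - 65 = 5184 - 117 ≡ 30; y = λ·(52 - 30) - 34 ≡ 17. → (30, 17)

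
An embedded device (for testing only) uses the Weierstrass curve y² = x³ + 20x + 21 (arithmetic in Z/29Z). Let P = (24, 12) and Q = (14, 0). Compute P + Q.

(24, 12) + (14, 0). λ = (0 - 12)/(14 - 24) ≡ 17/19 mod 29. 19⁻¹ ≡ 26 (mod 29), so λ ≡ 7.
  x = λ² - 24 - 14 = 49 - 38 ≡ 11; y = λ·(24 - 11) - 12 ≡ 21. → (11, 21)

(11, 21)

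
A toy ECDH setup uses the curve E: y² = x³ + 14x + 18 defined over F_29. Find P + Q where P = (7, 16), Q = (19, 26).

(7, 16) + (19, 26). λ = (26 - 16)/(19 - 7) ≡ 10/12 mod 29. 12⁻¹ ≡ 17 (mod 29) since 12·17 = 204 ≡ 1, so λ ≡ 25.
  x = λ² - 7 - 19 = 625 - 26 ≡ 19; y = λ·(7 - 19) - 16 ≡ 3. → (19, 3)

(19, 3)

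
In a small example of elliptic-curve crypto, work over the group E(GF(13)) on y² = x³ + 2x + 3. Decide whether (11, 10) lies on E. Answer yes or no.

y² = 10² ≡ 9; x³ + 2x + 3 = 1356 ≡ 4 (mod 13). 9 ≠ 4.

no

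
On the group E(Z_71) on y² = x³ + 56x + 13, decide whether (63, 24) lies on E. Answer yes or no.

no

y² = 24² ≡ 8; x³ + 56x + 13 = 253588 ≡ 47 (mod 71). 8 ≠ 47.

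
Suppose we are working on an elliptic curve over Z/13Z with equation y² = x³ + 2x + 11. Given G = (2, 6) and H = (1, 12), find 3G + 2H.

First 3G:
Repeated addition: build up to 3G.
2G: tangent at (2, 6): λ = (3·2² + 2)/(2·6) ≡ 1/12. 12⁻¹ ≡ 12 (mod 13), so λ ≡ 1·12 ≡ 12.
  x = λ² - 2 - 2 = 144 - 4 ≡ 10; y = λ·(2 - 10) - 6 ≡ 2. → (10, 2)
3G: (10, 2) + (2, 6). λ = (6 - 2)/(2 - 10) ≡ 4/5 mod 13. 5⁻¹ ≡ 8 (mod 13), so λ ≡ 6.
  x = λ² - 10 - 2 = 36 - 12 ≡ 11; y = λ·(10 - 11) - 2 ≡ 5. → (11, 5)
3G = (11, 5).
Next 2H:
Repeated addition: build up to 2H.
2H: tangent at (1, 12): λ = (3·1² + 2)/(2·12) ≡ 5/11. 11⁻¹ ≡ 6 (mod 13), so λ ≡ 5·6 ≡ 4.
  x = λ² - 1 - 1 = 16 - 2 ≡ 1; y = λ·(1 - 1) - 12 ≡ 1. → (1, 1)
2H = (1, 1).
Finally 3G + 2H:
(11, 5) + (1, 1). λ = (1 - 5)/(1 - 11) ≡ 9/3 mod 13. 3⁻¹ ≡ 9 (mod 13) since 3·9 = 27 ≡ 1, so λ ≡ 3.
  x = λ² - 11 - 1 = 9 - 12 ≡ 10; y = λ·(11 - 10) - 5 ≡ 11. → (10, 11)

(10, 11)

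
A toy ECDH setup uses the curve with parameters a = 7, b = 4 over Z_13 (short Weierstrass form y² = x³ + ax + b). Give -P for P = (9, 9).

(9, 4)

-(9, 9) = (9, -9 mod 13) = (9, 4).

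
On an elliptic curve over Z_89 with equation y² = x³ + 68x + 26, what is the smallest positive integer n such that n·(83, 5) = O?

2P: tangent at (83, 5): λ = (3·83² + 68)/(2·5) ≡ 87/10. 10⁻¹ ≡ 9 (mod 89) since 10·9 = 90 ≡ 1, so λ ≡ 87·9 ≡ 71.
  x = λ² - 83 - 83 = 5041 - 166 ≡ 69; y = λ·(83 - 69) - 5 ≡ 10. → (69, 10)
3P: (69, 10) + (83, 5). λ = (5 - 10)/(83 - 69) ≡ 84/14 mod 89. 14⁻¹ ≡ 70 (mod 89), so λ ≡ 6.
  x = λ² - 69 - 83 = 36 - 152 ≡ 62; y = λ·(69 - 62) - 10 ≡ 32. → (62, 32)
4P: (62, 32) + (83, 5). λ = (5 - 32)/(83 - 62) ≡ 62/21 mod 89. 21⁻¹ ≡ 17 (mod 89) since 21·17 = 357 ≡ 1, so λ ≡ 75.
  x = λ² - 62 - 83 = 5625 - 145 ≡ 51; y = λ·(62 - 51) - 32 ≡ 81. → (51, 81)
5P: (51, 81) + (83, 5). λ = (5 - 81)/(83 - 51) ≡ 13/32 mod 89. 32⁻¹ ≡ 64 (mod 89), so λ ≡ 31.
  x = λ² - 51 - 83 = 961 - 134 ≡ 26; y = λ·(51 - 26) - 81 ≡ 71. → (26, 71)
6P: (26, 71) + (83, 5). λ = (5 - 71)/(83 - 26) ≡ 23/57 mod 89. 57⁻¹ ≡ 25 (mod 89), so λ ≡ 41.
  x = λ² - 26 - 83 = 1681 - 109 ≡ 59; y = λ·(26 - 59) - 71 ≡ 0. → (59, 0)
7P: (59, 0) + (83, 5). λ = (5 - 0)/(83 - 59) ≡ 5/24 mod 89. 24⁻¹ ≡ 26 (mod 89), so λ ≡ 41.
  x = λ² - 59 - 83 = 1681 - 142 ≡ 26; y = λ·(59 - 26) - 0 ≡ 18. → (26, 18)
8P: (26, 18) + (83, 5). λ = (5 - 18)/(83 - 26) ≡ 76/57 mod 89. 57⁻¹ ≡ 25 (mod 89) since 57·25 = 1425 ≡ 1, so λ ≡ 31.
  x = λ² - 26 - 83 = 961 - 109 ≡ 51; y = λ·(26 - 51) - 18 ≡ 8. → (51, 8)
9P: (51, 8) + (83, 5). λ = (5 - 8)/(83 - 51) ≡ 86/32 mod 89. 32⁻¹ ≡ 64 (mod 89) since 32·64 = 2048 ≡ 1, so λ ≡ 75.
  x = λ² - 51 - 83 = 5625 - 134 ≡ 62; y = λ·(51 - 62) - 8 ≡ 57. → (62, 57)
10P: (62, 57) + (83, 5). λ = (5 - 57)/(83 - 62) ≡ 37/21 mod 89. 21⁻¹ ≡ 17 (mod 89), so λ ≡ 6.
  x = λ² - 62 - 83 = 36 - 145 ≡ 69; y = λ·(62 - 69) - 57 ≡ 79. → (69, 79)
11P: (69, 79) + (83, 5). λ = (5 - 79)/(83 - 69) ≡ 15/14 mod 89. 14⁻¹ ≡ 70 (mod 89) since 14·70 = 980 ≡ 1, so λ ≡ 71.
  x = λ² - 69 - 83 = 5041 - 152 ≡ 83; y = λ·(69 - 83) - 79 ≡ 84. → (83, 84)
12P: (83, 84) + (83, 5): same x and y₁ ≡ -y₂, so the sum is O.
12P = O, so the order is 12.

12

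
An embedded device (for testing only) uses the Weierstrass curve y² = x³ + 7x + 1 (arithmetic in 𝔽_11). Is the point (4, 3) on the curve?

no

y² = 3² ≡ 9; x³ + 7x + 1 = 93 ≡ 5 (mod 11). 9 ≠ 5.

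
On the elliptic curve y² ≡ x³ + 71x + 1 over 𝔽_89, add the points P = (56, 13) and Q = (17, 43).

(84, 77)

(56, 13) + (17, 43). λ = (43 - 13)/(17 - 56) ≡ 30/50 mod 89. 50⁻¹ ≡ 73 (mod 89), so λ ≡ 54.
  x = λ² - 56 - 17 = 2916 - 73 ≡ 84; y = λ·(56 - 84) - 13 ≡ 77. → (84, 77)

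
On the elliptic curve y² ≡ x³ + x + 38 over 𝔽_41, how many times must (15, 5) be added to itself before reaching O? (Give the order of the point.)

3

2P: tangent at (15, 5): λ = (3·15² + 1)/(2·5) ≡ 20/10. 10⁻¹ ≡ 37 (mod 41), so λ ≡ 20·37 ≡ 2.
  x = λ² - 15 - 15 = 4 - 30 ≡ 15; y = λ·(15 - 15) - 5 ≡ 36. → (15, 36)
3P: (15, 36) + (15, 5): same x and y₁ ≡ -y₂, so the sum is O.
3P = O, so the order is 3.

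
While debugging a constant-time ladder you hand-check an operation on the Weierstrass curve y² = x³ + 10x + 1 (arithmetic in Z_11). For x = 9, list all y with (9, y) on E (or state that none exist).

none

x³ + 10x + 1 = 820 ≡ 6 (mod 11).
6 is a non-residue mod 11; no y exists.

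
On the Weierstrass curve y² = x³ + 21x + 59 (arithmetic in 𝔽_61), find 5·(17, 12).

(24, 33)

Write G = (17, 12).
Repeated addition: build up to 5G.
2G: tangent at (17, 12): λ = (3·17² + 21)/(2·12) ≡ 34/24. 24⁻¹ ≡ 28 (mod 61), so λ ≡ 34·28 ≡ 37.
  x = λ² - 17 - 17 = 1369 - 34 ≡ 54; y = λ·(17 - 54) - 12 ≡ 22. → (54, 22)
3G: (54, 22) + (17, 12). λ = (12 - 22)/(17 - 54) ≡ 51/24 mod 61. 24⁻¹ ≡ 28 (mod 61) since 24·28 = 672 ≡ 1, so λ ≡ 25.
  x = λ² - 54 - 17 = 625 - 71 ≡ 5; y = λ·(54 - 5) - 22 ≡ 44. → (5, 44)
4G: (5, 44) + (17, 12). λ = (12 - 44)/(17 - 5) ≡ 29/12 mod 61. 12⁻¹ ≡ 56 (mod 61) since 12·56 = 672 ≡ 1, so λ ≡ 38.
  x = λ² - 5 - 17 = 1444 - 22 ≡ 19; y = λ·(5 - 19) - 44 ≡ 34. → (19, 34)
5G: (19, 34) + (17, 12). λ = (12 - 34)/(17 - 19) ≡ 39/59 mod 61. 59⁻¹ ≡ 30 (mod 61), so λ ≡ 11.
  x = λ² - 19 - 17 = 121 - 36 ≡ 24; y = λ·(19 - 24) - 34 ≡ 33. → (24, 33)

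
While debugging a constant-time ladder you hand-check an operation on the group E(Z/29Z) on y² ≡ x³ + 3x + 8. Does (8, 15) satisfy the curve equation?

y² = 15² ≡ 22; x³ + 3x + 8 = 544 ≡ 22 (mod 29). 22 = 22.

yes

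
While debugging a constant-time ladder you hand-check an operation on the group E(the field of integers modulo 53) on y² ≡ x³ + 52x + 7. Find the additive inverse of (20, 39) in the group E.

(20, 14)

-(20, 39) = (20, -39 mod 53) = (20, 14).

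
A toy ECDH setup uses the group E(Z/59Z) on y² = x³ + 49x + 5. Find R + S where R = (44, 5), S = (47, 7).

(34, 41)

(44, 5) + (47, 7). λ = (7 - 5)/(47 - 44) ≡ 2/3 mod 59. 3⁻¹ ≡ 20 (mod 59), so λ ≡ 40.
  x = λ² - 44 - 47 = 1600 - 91 ≡ 34; y = λ·(44 - 34) - 5 ≡ 41. → (34, 41)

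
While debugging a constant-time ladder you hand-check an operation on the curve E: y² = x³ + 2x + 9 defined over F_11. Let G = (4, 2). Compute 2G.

(8, 3)

tangent at (4, 2): λ = (3·4² + 2)/(2·2) ≡ 6/4. 4⁻¹ ≡ 3 (mod 11), so λ ≡ 6·3 ≡ 7.
  x = λ² - 4 - 4 = 49 - 8 ≡ 8; y = λ·(4 - 8) - 2 ≡ 3. → (8, 3)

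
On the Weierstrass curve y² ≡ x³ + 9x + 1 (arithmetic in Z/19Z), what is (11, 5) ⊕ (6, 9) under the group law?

(11, 5) + (6, 9). λ = (9 - 5)/(6 - 11) ≡ 4/14 mod 19. 14⁻¹ ≡ 15 (mod 19) since 14·15 = 210 ≡ 1, so λ ≡ 3.
  x = λ² - 11 - 6 = 9 - 17 ≡ 11; y = λ·(11 - 11) - 5 ≡ 14. → (11, 14)

(11, 14)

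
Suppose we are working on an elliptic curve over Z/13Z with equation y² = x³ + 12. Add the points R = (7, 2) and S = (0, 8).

(7, 2) + (0, 8). λ = (8 - 2)/(0 - 7) ≡ 6/6 mod 13. 6⁻¹ ≡ 11 (mod 13) since 6·11 = 66 ≡ 1, so λ ≡ 1.
  x = λ² - 7 - 0 = 1 - 7 ≡ 7; y = λ·(7 - 7) - 2 ≡ 11. → (7, 11)

(7, 11)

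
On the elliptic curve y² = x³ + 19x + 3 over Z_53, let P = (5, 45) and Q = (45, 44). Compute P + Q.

(5, 45) + (45, 44). λ = (44 - 45)/(45 - 5) ≡ 52/40 mod 53. 40⁻¹ ≡ 4 (mod 53) since 40·4 = 160 ≡ 1, so λ ≡ 49.
  x = λ² - 5 - 45 = 2401 - 50 ≡ 19; y = λ·(5 - 19) - 45 ≡ 11. → (19, 11)

(19, 11)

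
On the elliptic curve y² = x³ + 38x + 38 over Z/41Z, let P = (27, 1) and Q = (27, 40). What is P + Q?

O

The two points share x = 27 and their y-coordinates satisfy 1 + 40 ≡ 0 (mod 41), so they are inverses. Their sum is O.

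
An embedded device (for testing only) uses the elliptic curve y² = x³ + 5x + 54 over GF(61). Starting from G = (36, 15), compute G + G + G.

Repeated addition: build up to 3G.
2G: tangent at (36, 15): λ = (3·36² + 5)/(2·15) ≡ 50/30. 30⁻¹ ≡ 59 (mod 61), so λ ≡ 50·59 ≡ 22.
  x = λ² - 36 - 36 = 484 - 72 ≡ 46; y = λ·(36 - 46) - 15 ≡ 9. → (46, 9)
3G: (46, 9) + (36, 15). λ = (15 - 9)/(36 - 46) ≡ 6/51 mod 61. 51⁻¹ ≡ 6 (mod 61), so λ ≡ 36.
  x = λ² - 46 - 36 = 1296 - 82 ≡ 55; y = λ·(46 - 55) - 9 ≡ 33. → (55, 33)

(55, 33)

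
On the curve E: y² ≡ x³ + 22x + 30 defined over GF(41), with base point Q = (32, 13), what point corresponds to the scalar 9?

(16, 3)

Double-and-add on 9 = (1001)₂. Start with Q = (32, 13) for the leading 1-bit.
double: tangent at (32, 13): λ = (3·32² + 22)/(2·13) ≡ 19/26. 26⁻¹ ≡ 30 (mod 41) since 26·30 = 780 ≡ 1, so λ ≡ 19·30 ≡ 37.
  x = λ² - 32 - 32 = 1369 - 64 ≡ 34; y = λ·(32 - 34) - 13 ≡ 36. → (34, 36)
double: tangent at (34, 36): λ = (3·34² + 22)/(2·36) ≡ 5/31. 31⁻¹ ≡ 4 (mod 41), so λ ≡ 5·4 ≡ 20.
  x = λ² - 34 - 34 = 400 - 68 ≡ 4; y = λ·(34 - 4) - 36 ≡ 31. → (4, 31)
double: tangent at (4, 31): λ = (3·4² + 22)/(2·31) ≡ 29/21. 21⁻¹ ≡ 2 (mod 41) since 21·2 = 42 ≡ 1, so λ ≡ 29·2 ≡ 17.
  x = λ² - 4 - 4 = 289 - 8 ≡ 35; y = λ·(4 - 35) - 31 ≡ 16. → (35, 16)
add Q: (35, 16) + (32, 13). λ = (13 - 16)/(32 - 35) ≡ 38/38 mod 41. 38⁻¹ ≡ 27 (mod 41) since 38·27 = 1026 ≡ 1, so λ ≡ 1.
  x = λ² - 35 - 32 = 1 - 67 ≡ 16; y = λ·(35 - 16) - 16 ≡ 3. → (16, 3)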